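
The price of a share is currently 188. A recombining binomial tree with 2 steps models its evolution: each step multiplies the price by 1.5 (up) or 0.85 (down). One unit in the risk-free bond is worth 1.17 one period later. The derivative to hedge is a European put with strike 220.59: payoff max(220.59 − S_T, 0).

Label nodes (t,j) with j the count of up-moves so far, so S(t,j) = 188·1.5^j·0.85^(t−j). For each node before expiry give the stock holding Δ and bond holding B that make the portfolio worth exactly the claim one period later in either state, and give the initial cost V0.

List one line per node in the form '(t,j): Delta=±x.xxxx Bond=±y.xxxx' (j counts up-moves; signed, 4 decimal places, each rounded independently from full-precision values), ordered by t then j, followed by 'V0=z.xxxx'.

(0,0): Delta=-0.3010 Bond=72.5434
(1,0): Delta=-0.8160 Bond=167.1795
(1,1): Delta=0.0000 Bond=0.0000
V0=15.9595

Under the risk-neutral measure, an up-move has probability p* = (R−d)/(u−d) = 0.4923 and values discount at R = 1.17.
At expiry t=2: V(2,0)=84.7600, V(2,1)=0.0000, V(2,2)=0.0000
(1,0): S=159.8000. Δ = (V_up−V_dn)/(S_up−S_dn) = (0.0000−84.7600)/(239.7000−135.8300) = -0.8160. V = [p*·0.0000 + (1−p*)·84.7600]/1.17 = 36.7795. B = V − Δ·S = 167.1795.
(1,1): S=282.0000. Δ = (V_up−V_dn)/(S_up−S_dn) = (0.0000−0.0000)/(423.0000−239.7000) = 0.0000. V = [p*·0.0000 + (1−p*)·0.0000]/1.17 = 0.0000. B = V − Δ·S = 0.0000.
(0,0): S=188.0000. Δ = (V_up−V_dn)/(S_up−S_dn) = (0.0000−36.7795)/(282.0000−159.8000) = -0.3010. V = [p*·0.0000 + (1−p*)·36.7795]/1.17 = 15.9595. B = V − Δ·S = 72.5434.
The time-0 hedge costs 15.9595, which is the no-arbitrage price.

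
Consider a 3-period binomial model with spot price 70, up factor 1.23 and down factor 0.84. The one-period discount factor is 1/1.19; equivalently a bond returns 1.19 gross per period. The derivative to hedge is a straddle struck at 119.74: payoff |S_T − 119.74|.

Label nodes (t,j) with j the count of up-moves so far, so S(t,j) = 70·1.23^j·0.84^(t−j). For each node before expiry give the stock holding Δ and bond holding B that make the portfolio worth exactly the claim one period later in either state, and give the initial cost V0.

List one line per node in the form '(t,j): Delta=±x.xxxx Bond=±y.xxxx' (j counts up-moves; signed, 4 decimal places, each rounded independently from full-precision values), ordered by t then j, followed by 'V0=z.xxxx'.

Risk-neutral probability p* = (R−d)/(u−d) = (1.19−0.84)/(1.23−0.84) = 0.8974.
At expiry t=3: V(3,0)=78.2507, V(3,1)=58.9878, V(3,2)=30.7815, V(3,3)=10.5207
(2,0): S=49.3920. Δ = (V_up−V_dn)/(S_up−S_dn) = (58.9878−78.2507)/(60.7522−41.4893) = -1.0000. V = [p*·58.9878 + (1−p*)·78.2507]/1.19 = 51.2298. B = V − Δ·S = 100.6218.
(2,1): S=72.3240. Δ = (V_up−V_dn)/(S_up−S_dn) = (30.7815−58.9878)/(88.9585−60.7522) = -1.0000. V = [p*·30.7815 + (1−p*)·58.9878]/1.19 = 28.2978. B = V − Δ·S = 100.6218.
(2,2): S=105.9030. Δ = (V_up−V_dn)/(S_up−S_dn) = (10.5207−30.7815)/(130.2607−88.9585) = -0.4906. V = [p*·10.5207 + (1−p*)·30.7815]/1.19 = 10.5872. B = V − Δ·S = 62.5379.
(1,0): S=58.8000. Δ = (V_up−V_dn)/(S_up−S_dn) = (28.2978−51.2298)/(72.3240−49.3920) = -1.0000. V = [p*·28.2978 + (1−p*)·51.2298]/1.19 = 25.7562. B = V − Δ·S = 84.5562.
(1,1): S=86.1000. Δ = (V_up−V_dn)/(S_up−S_dn) = (10.5872−28.2978)/(105.9030−72.3240) = -0.5274. V = [p*·10.5872 + (1−p*)·28.2978]/1.19 = 10.4232. B = V − Δ·S = 55.8353.
(0,0): S=70.0000. Δ = (V_up−V_dn)/(S_up−S_dn) = (10.4232−25.7562)/(86.1000−58.8000) = -0.5616. V = [p*·10.4232 + (1−p*)·25.7562]/1.19 = 10.0805. B = V − Δ·S = 49.3958.
Check: Δ(0,0)·S0 + B(0,0) = 10.0805 = V0.

(0,0): Delta=-0.5616 Bond=49.3958
(1,0): Delta=-1.0000 Bond=84.5562
(1,1): Delta=-0.5274 Bond=55.8353
(2,0): Delta=-1.0000 Bond=100.6218
(2,1): Delta=-1.0000 Bond=100.6218
(2,2): Delta=-0.4906 Bond=62.5379
V0=10.0805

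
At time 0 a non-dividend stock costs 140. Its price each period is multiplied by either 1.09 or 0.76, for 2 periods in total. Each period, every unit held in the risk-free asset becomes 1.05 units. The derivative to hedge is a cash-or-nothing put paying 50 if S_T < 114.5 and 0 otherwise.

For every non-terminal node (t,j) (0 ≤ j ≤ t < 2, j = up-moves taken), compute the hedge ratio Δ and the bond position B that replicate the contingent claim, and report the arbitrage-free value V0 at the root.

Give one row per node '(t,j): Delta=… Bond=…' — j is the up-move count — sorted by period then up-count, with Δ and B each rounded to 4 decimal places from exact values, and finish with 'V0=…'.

(0,0): Delta=-0.1249 Bond=18.1572
(1,0): Delta=-1.4240 Bond=157.2872
(1,1): Delta=0.0000 Bond=0.0000
V0=0.6663

Under the risk-neutral measure, an up-move has probability p* = (R−d)/(u−d) = 0.8788 and values discount at R = 1.05.
Payoff layer (t=2): V(2,0)=50.0000, V(2,1)=0.0000, V(2,2)=0.0000
(1,0): S=106.4000. Δ = (V_up−V_dn)/(S_up−S_dn) = (0.0000−50.0000)/(115.9760−80.8640) = -1.4240. V = [p*·0.0000 + (1−p*)·50.0000]/1.05 = 5.7720. B = V − Δ·S = 157.2872.
(1,1): S=152.6000. Δ = (V_up−V_dn)/(S_up−S_dn) = (0.0000−0.0000)/(166.3340−115.9760) = 0.0000. V = [p*·0.0000 + (1−p*)·0.0000]/1.05 = 0.0000. B = V − Δ·S = 0.0000.
(0,0): S=140.0000. Δ = (V_up−V_dn)/(S_up−S_dn) = (0.0000−5.7720)/(152.6000−106.4000) = -0.1249. V = [p*·0.0000 + (1−p*)·5.7720]/1.05 = 0.6663. B = V − Δ·S = 18.1572.
Root portfolio cost Δ·140+B reproduces V0=0.6663.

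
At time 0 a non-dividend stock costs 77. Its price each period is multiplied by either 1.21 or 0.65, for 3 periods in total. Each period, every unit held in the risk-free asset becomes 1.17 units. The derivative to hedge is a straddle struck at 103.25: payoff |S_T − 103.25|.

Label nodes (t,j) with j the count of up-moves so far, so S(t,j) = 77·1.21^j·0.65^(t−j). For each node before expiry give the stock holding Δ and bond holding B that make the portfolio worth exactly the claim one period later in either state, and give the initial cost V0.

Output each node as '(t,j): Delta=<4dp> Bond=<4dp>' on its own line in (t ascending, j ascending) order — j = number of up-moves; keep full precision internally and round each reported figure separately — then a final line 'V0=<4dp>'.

(0,0): Delta=-0.0312 Bond=23.0238
(1,0): Delta=-1.0000 Bond=75.4255
(1,1): Delta=0.0088 Bond=23.2080
(2,0): Delta=-1.0000 Bond=88.2479
(2,1): Delta=-1.0000 Bond=88.2479
(2,2): Delta=0.0505 Bond=22.4538
V0=20.6202

Since d<R<u, set p* = (R−d)/(u−d) = 0.9286; price each node as the discounted p*-expectation of its children.
Terminal values V(3,·): V(3,0)=82.1039, V(3,1)=63.8857, V(3,2)=29.9718, V(3,3)=33.1602
  t=2,j=0: stock 32.5325 → up 39.3643 (V=63.8857), down 21.1461 (V=82.1039). Price 55.7154; hedge Δ=-1.0000, bond B=88.2479.
  t=2,j=1: stock 60.5605 → up 73.2782 (V=29.9718), down 39.3643 (V=63.8857). Price 27.6874; hedge Δ=-1.0000, bond B=88.2479.
  t=2,j=2: stock 112.7357 → up 136.4102 (V=33.1602), down 73.2782 (V=29.9718). Price 28.1474; hedge Δ=0.0505, bond B=22.4538.
  t=1,j=0: stock 50.0500 → up 60.5605 (V=27.6874), down 32.5325 (V=55.7154). Price 25.3755; hedge Δ=-1.0000, bond B=75.4255.
  t=1,j=1: stock 93.1700 → up 112.7357 (V=28.1474), down 60.5605 (V=27.6874). Price 24.0295; hedge Δ=0.0088, bond B=23.2080.
  t=0,j=0: stock 77.0000 → up 93.1700 (V=24.0295), down 50.0500 (V=25.3755). Price 20.6202; hedge Δ=-0.0312, bond B=23.0238.
Root portfolio cost Δ·77+B reproduces V0=20.6202.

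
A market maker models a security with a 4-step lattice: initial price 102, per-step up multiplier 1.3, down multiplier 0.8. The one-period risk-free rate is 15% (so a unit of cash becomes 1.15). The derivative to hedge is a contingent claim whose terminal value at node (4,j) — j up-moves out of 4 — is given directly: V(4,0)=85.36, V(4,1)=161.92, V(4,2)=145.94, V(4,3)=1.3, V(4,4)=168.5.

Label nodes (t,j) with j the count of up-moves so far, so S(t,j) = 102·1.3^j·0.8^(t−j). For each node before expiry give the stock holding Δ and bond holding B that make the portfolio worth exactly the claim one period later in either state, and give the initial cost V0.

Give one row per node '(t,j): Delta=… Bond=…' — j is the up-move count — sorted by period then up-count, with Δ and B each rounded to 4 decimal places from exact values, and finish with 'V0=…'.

(0,0): Delta=-0.0953 Bond=62.6279
(1,0): Delta=-1.3102 Bond=171.1588
(1,1): Delta=0.2251 Bond=29.5350
(2,0): Delta=0.3139 Bond=90.8135
(2,1): Delta=-1.7385 Bond=242.2693
(2,2): Delta=0.7430 Bond=-55.3080
(3,0): Delta=2.9320 Bond=-32.2922
(3,1): Delta=-0.3766 Bond=163.0330
(3,2): Delta=-2.0977 Bond=328.1426
(3,3): Delta=1.4922 Bond=-231.4957
V0=52.9102

Since d<R<u, set p* = (R−d)/(u−d) = 0.7000; price each node as the discounted p*-expectation of its children.
Terminal payoffs: V(4,0)=85.3600, V(4,1)=161.9200, V(4,2)=145.9400, V(4,3)=1.3000, V(4,4)=168.5000
  t=3,j=0: stock 52.2240 → up 67.8912 (V=161.9200), down 41.7792 (V=85.3600). Price 120.8278; hedge Δ=2.9320, bond B=-32.2922.
  t=3,j=1: stock 84.8640 → up 110.3232 (V=145.9400), down 67.8912 (V=161.9200). Price 131.0730; hedge Δ=-0.3766, bond B=163.0330.
  t=3,j=2: stock 137.9040 → up 179.2752 (V=1.3000), down 110.3232 (V=145.9400). Price 38.8626; hedge Δ=-2.0977, bond B=328.1426.
  t=3,j=3: stock 224.0940 → up 291.3222 (V=168.5000), down 179.2752 (V=1.3000). Price 102.9043; hedge Δ=1.4922, bond B=-231.4957.
  t=2,j=0: stock 65.2800 → up 84.8640 (V=131.0730), down 52.2240 (V=120.8278). Price 111.3039; hedge Δ=0.3139, bond B=90.8135.
  t=2,j=1: stock 106.0800 → up 137.9040 (V=38.8626), down 84.8640 (V=131.0730). Price 57.8485; hedge Δ=-1.7385, bond B=242.2693.
  t=2,j=2: stock 172.3800 → up 224.0940 (V=102.9043), down 137.9040 (V=38.8626). Price 72.7755; hedge Δ=0.7430, bond B=-55.3080.
  t=1,j=0: stock 81.6000 → up 106.0800 (V=57.8485), down 65.2800 (V=111.3039). Price 64.2479; hedge Δ=-1.3102, bond B=171.1588.
  t=1,j=1: stock 132.6000 → up 172.3800 (V=72.7755), down 106.0800 (V=57.8485). Price 59.3890; hedge Δ=0.2251, bond B=29.5350.
  t=0,j=0: stock 102.0000 → up 132.6000 (V=59.3890), down 81.6000 (V=64.2479). Price 52.9102; hedge Δ=-0.0953, bond B=62.6279.
Each (Δ,B) replicates both successor values, so the strategy is self-financing and V0 is arbitrage-free.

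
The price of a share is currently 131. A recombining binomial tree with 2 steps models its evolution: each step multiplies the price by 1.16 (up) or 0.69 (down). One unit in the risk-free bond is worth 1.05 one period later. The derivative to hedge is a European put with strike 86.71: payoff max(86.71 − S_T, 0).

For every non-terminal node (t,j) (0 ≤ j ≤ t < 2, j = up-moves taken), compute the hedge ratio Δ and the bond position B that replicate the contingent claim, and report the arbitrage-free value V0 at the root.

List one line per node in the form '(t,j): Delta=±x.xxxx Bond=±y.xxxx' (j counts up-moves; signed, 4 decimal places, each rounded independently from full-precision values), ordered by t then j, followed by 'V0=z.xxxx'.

(0,0): Delta=-0.0881 Bond=12.7530
(1,0): Delta=-0.5730 Bond=57.2147
(1,1): Delta=0.0000 Bond=0.0000
V0=1.2093

Risk-neutral probability p* = (R−d)/(u−d) = (1.05−0.69)/(1.16−0.69) = 0.7660.
Terminal payoffs: V(2,0)=24.3409, V(2,1)=0.0000, V(2,2)=0.0000
Node (1,0) S=90.3900: V=(p*·0.0000+(1−p*)·24.3409)/1.05=5.4255; Δ=(0.0000−24.3409)/(104.8524−62.3691)=-0.5730; B=V−Δ·S=57.2147
Node (1,1) S=151.9600: V=(p*·0.0000+(1−p*)·0.0000)/1.05=0.0000; Δ=(0.0000−0.0000)/(176.2736−104.8524)=0.0000; B=V−Δ·S=0.0000
Node (0,0) S=131.0000: V=(p*·0.0000+(1−p*)·5.4255)/1.05=1.2093; Δ=(0.0000−5.4255)/(151.9600−90.3900)=-0.0881; B=V−Δ·S=12.7530
Each (Δ,B) replicates both successor values, so the strategy is self-financing and V0 is arbitrage-free.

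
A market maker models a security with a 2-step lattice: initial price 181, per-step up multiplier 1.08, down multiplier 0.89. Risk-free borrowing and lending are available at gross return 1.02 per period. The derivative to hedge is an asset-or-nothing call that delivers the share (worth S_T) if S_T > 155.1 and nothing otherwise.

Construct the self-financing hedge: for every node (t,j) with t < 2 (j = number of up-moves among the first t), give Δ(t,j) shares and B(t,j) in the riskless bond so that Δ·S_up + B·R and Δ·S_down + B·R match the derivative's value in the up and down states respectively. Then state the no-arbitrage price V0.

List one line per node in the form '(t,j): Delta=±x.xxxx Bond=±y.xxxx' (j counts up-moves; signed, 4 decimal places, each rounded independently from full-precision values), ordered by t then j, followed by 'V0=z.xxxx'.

Under the risk-neutral measure, an up-move has probability p* = (R−d)/(u−d) = 0.6842 and values discount at R = 1.02.
Terminal values V(2,·): V(2,0)=0.0000, V(2,1)=173.9772, V(2,2)=211.1184
Node (1,0) S=161.0900: V=(p*·173.9772+(1−p*)·0.0000)/1.02=116.7030; Δ=(173.9772−0.0000)/(173.9772−143.3701)=5.6842; B=V−Δ·S=-798.9665
Node (1,1) S=195.4800: V=(p*·211.1184+(1−p*)·173.9772)/1.02=195.4800; Δ=(211.1184−173.9772)/(211.1184−173.9772)=1.0000; B=V−Δ·S=0.0000
Node (0,0) S=181.0000: V=(p*·195.4800+(1−p*)·116.7030)/1.02=167.2579; Δ=(195.4800−116.7030)/(195.4800−161.0900)=2.2907; B=V−Δ·S=-247.3581
Check: Δ(0,0)·S0 + B(0,0) = 167.2579 = V0.

(0,0): Delta=2.2907 Bond=-247.3581
(1,0): Delta=5.6842 Bond=-798.9665
(1,1): Delta=1.0000 Bond=0.0000
V0=167.2579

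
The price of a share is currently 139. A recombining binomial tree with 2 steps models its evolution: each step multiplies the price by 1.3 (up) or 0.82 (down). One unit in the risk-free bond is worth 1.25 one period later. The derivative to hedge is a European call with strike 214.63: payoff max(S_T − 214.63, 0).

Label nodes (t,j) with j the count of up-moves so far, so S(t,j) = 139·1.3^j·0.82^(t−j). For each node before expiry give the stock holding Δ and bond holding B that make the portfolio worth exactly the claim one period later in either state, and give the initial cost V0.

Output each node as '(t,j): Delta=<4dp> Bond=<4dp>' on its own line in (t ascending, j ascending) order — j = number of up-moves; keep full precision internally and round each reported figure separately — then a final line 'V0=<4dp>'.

Risk-neutral probability p* = (R−d)/(u−d) = (1.25−0.82)/(1.3−0.82) = 0.8958.
At expiry t=2: V(2,0)=0.0000, V(2,1)=0.0000, V(2,2)=20.2800
Node (1,0) S=113.9800: V=(p*·0.0000+(1−p*)·0.0000)/1.25=0.0000; Δ=(0.0000−0.0000)/(148.1740−93.4636)=0.0000; B=V−Δ·S=0.0000
Node (1,1) S=180.7000: V=(p*·20.2800+(1−p*)·0.0000)/1.25=14.5340; Δ=(20.2800−0.0000)/(234.9100−148.1740)=0.2338; B=V−Δ·S=-27.7160
Node (0,0) S=139.0000: V=(p*·14.5340+(1−p*)·0.0000)/1.25=10.4160; Δ=(14.5340−0.0000)/(180.7000−113.9800)=0.2178; B=V−Δ·S=-19.8631
Root portfolio cost Δ·139+B reproduces V0=10.4160.

(0,0): Delta=0.2178 Bond=-19.8631
(1,0): Delta=0.0000 Bond=0.0000
(1,1): Delta=0.2338 Bond=-27.7160
V0=10.4160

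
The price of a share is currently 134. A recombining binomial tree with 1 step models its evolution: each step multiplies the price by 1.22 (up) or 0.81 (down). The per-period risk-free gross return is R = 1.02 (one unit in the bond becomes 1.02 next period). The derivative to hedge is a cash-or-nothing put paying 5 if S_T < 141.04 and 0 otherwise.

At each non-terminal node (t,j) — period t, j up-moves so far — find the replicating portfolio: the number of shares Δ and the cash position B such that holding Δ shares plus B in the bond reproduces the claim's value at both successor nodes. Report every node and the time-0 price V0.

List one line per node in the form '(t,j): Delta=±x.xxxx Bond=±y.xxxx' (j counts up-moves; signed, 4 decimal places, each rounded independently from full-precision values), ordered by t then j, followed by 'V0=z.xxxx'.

Since d<R<u, set p* = (R−d)/(u−d) = 0.5122; price each node as the discounted p*-expectation of its children.
At expiry t=1: V(1,0)=5.0000, V(1,1)=0.0000
Node (0,0) S=134.0000: V=(p*·0.0000+(1−p*)·5.0000)/1.02=2.3912; Δ=(0.0000−5.0000)/(163.4800−108.5400)=-0.0910; B=V−Δ·S=14.5863
The time-0 hedge costs 2.3912, which is the no-arbitrage price.

(0,0): Delta=-0.0910 Bond=14.5863
V0=2.3912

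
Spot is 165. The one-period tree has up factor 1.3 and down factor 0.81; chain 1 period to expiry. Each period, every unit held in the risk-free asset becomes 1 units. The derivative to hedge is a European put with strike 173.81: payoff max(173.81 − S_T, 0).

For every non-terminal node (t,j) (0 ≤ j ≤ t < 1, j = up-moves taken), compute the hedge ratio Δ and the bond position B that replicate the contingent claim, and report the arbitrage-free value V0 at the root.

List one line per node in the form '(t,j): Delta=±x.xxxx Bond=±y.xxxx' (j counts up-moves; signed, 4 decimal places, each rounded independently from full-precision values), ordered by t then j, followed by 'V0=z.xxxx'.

The replicating-portfolio and risk-neutral prices coincide; use p* = (1−0.81)/(1.3−0.81) = 0.3878 for the latter.
Payoff layer (t=1): V(1,0)=40.1600, V(1,1)=0.0000
  t=0,j=0: stock 165.0000 → up 214.5000 (V=0.0000), down 133.6500 (V=40.1600). Price 24.5878; hedge Δ=-0.4967, bond B=106.5469.
Check: Δ(0,0)·S0 + B(0,0) = 24.5878 = V0.

(0,0): Delta=-0.4967 Bond=106.5469
V0=24.5878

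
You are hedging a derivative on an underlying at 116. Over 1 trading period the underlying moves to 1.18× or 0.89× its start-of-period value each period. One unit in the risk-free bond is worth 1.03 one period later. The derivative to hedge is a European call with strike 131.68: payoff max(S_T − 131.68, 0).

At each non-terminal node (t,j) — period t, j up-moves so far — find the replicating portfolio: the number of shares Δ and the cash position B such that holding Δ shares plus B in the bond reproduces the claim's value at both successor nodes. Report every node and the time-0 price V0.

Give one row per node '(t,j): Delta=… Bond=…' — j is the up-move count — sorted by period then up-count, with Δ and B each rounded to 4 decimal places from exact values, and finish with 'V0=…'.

Since d<R<u, set p* = (R−d)/(u−d) = 0.4828; price each node as the discounted p*-expectation of its children.
Payoff layer (t=1): V(1,0)=0.0000, V(1,1)=5.2000
(0,0): S=116.0000. Δ = (V_up−V_dn)/(S_up−S_dn) = (5.2000−0.0000)/(136.8800−103.2400) = 0.1546. V = [p*·5.2000 + (1−p*)·0.0000]/1.03 = 2.4372. B = V − Δ·S = -15.4938.
Self-financing check: at every node Δ·S+B equals the discounted successor values.

(0,0): Delta=0.1546 Bond=-15.4938
V0=2.4372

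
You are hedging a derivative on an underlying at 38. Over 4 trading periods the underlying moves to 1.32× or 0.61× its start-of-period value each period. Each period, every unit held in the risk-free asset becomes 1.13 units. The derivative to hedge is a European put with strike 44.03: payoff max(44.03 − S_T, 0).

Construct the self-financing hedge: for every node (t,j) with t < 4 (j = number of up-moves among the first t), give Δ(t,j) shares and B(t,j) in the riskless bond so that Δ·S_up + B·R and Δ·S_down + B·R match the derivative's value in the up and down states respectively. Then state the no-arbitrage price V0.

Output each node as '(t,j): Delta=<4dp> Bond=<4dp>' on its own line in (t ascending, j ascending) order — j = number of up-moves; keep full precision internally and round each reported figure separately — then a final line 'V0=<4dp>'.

Risk-neutral probability p* = (R−d)/(u−d) = (1.13−0.61)/(1.32−0.61) = 0.7324.
Payoff layer (t=4): V(4,0)=38.7686, V(4,1)=32.6446, V(4,2)=19.3928, V(4,3)=0.0000, V(4,4)=0.0000
Node (3,0) S=8.6253: V=(p*·32.6446+(1−p*)·38.7686)/1.13=30.3393; Δ=(32.6446−38.7686)/(11.3854−5.2614)=-1.0000; B=V−Δ·S=38.9646
Node (3,1) S=18.6645: V=(p*·19.3928+(1−p*)·32.6446)/1.13=20.3001; Δ=(19.3928−32.6446)/(24.6372−11.3854)=-1.0000; B=V−Δ·S=38.9646
Node (3,2) S=40.3888: V=(p*·0.0000+(1−p*)·19.3928)/1.13=4.5926; Δ=(0.0000−19.3928)/(53.3133−24.6372)=-0.6763; B=V−Δ·S=31.9064
Node (3,3) S=87.3988: V=(p*·0.0000+(1−p*)·0.0000)/1.13=0.0000; Δ=(0.0000−0.0000)/(115.3664−53.3133)=0.0000; B=V−Δ·S=0.0000
Node (2,0) S=14.1398: V=(p*·20.3001+(1−p*)·30.3393)/1.13=20.3421; Δ=(20.3001−30.3393)/(18.6645−8.6253)=-1.0000; B=V−Δ·S=34.4819
Node (2,1) S=30.5976: V=(p*·4.5926+(1−p*)·20.3001)/1.13=7.7841; Δ=(4.5926−20.3001)/(40.3888−18.6645)=-0.7230; B=V−Δ·S=29.9073
Node (2,2) S=66.2112: V=(p*·0.0000+(1−p*)·4.5926)/1.13=1.0876; Δ=(0.0000−4.5926)/(87.3988−40.3888)=-0.0977; B=V−Δ·S=7.5560
Node (1,0) S=23.1800: V=(p*·7.7841+(1−p*)·20.3421)/1.13=9.8626; Δ=(7.7841−20.3421)/(30.5976−14.1398)=-0.7630; B=V−Δ·S=27.5500
Node (1,1) S=50.1600: V=(p*·1.0876+(1−p*)·7.7841)/1.13=2.5483; Δ=(1.0876−7.7841)/(66.2112−30.5976)=-0.1880; B=V−Δ·S=11.9800
Node (0,0) S=38.0000: V=(p*·2.5483+(1−p*)·9.8626)/1.13=3.9873; Δ=(2.5483−9.8626)/(50.1600−23.1800)=-0.2711; B=V−Δ·S=14.2890
Self-financing check: at every node Δ·S+B equals the discounted successor values.

(0,0): Delta=-0.2711 Bond=14.2890
(1,0): Delta=-0.7630 Bond=27.5500
(1,1): Delta=-0.1880 Bond=11.9800
(2,0): Delta=-1.0000 Bond=34.4819
(2,1): Delta=-0.7230 Bond=29.9073
(2,2): Delta=-0.0977 Bond=7.5560
(3,0): Delta=-1.0000 Bond=38.9646
(3,1): Delta=-1.0000 Bond=38.9646
(3,2): Delta=-0.6763 Bond=31.9064
(3,3): Delta=0.0000 Bond=0.0000
V0=3.9873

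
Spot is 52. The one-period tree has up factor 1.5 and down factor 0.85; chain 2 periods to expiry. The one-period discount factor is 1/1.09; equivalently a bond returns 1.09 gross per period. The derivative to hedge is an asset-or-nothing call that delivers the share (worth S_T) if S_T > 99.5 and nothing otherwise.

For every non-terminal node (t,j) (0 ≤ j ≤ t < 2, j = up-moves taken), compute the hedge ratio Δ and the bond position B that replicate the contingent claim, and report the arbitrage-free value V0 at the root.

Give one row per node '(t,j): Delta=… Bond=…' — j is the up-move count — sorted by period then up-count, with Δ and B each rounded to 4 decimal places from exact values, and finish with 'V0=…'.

Since d<R<u, set p* = (R−d)/(u−d) = 0.3692; price each node as the discounted p*-expectation of its children.
Terminal payoffs: V(2,0)=0.0000, V(2,1)=0.0000, V(2,2)=117.0000
  t=1,j=0: stock 44.2000 → up 66.3000 (V=0.0000), down 37.5700 (V=0.0000). Price 0.0000; hedge Δ=0.0000, bond B=0.0000.
  t=1,j=1: stock 78.0000 → up 117.0000 (V=117.0000), down 66.3000 (V=0.0000). Price 39.6330; hedge Δ=2.3077, bond B=-140.3670.
  t=0,j=0: stock 52.0000 → up 78.0000 (V=39.6330), down 44.2000 (V=0.0000). Price 13.4254; hedge Δ=1.1726, bond B=-47.5484.
Check: Δ(0,0)·S0 + B(0,0) = 13.4254 = V0.

(0,0): Delta=1.1726 Bond=-47.5484
(1,0): Delta=0.0000 Bond=0.0000
(1,1): Delta=2.3077 Bond=-140.3670
V0=13.4254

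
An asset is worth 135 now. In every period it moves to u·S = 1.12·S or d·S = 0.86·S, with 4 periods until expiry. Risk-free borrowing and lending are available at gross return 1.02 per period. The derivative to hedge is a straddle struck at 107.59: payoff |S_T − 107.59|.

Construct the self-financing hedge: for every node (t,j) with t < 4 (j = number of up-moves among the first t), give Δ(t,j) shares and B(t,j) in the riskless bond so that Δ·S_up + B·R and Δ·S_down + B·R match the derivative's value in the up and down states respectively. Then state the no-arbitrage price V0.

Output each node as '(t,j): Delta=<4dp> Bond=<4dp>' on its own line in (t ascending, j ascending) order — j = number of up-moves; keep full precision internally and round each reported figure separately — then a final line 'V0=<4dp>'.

(0,0): Delta=0.7644 Bond=-63.2663
(1,0): Delta=0.4455 Bond=-27.5077
(1,1): Delta=0.9174 Bond=-87.6715
(2,0): Delta=-0.1793 Bond=34.3223
(2,1): Delta=0.7453 Bond=-67.0455
(2,2): Delta=1.0000 Bond=-103.4121
(3,0): Delta=-1.0000 Bond=105.4804
(3,1): Delta=0.2146 Bond=-9.0360
(3,2): Delta=1.0000 Bond=-105.4804
(3,3): Delta=1.0000 Bond=-105.4804
V0=39.9226

Risk-neutral probability p* = (R−d)/(u−d) = (1.02−0.86)/(1.12−0.86) = 0.6154.
Payoff layer (t=4): V(4,0)=33.7439, V(4,1)=11.4183, V(4,2)=17.6568, V(4,3)=55.5221, V(4,4)=104.8351
  t=3,j=0: stock 85.8676 → up 96.1717 (V=11.4183), down 73.8461 (V=33.7439). Price 19.6128; hedge Δ=-1.0000, bond B=105.4804.
  t=3,j=1: stock 111.8275 → up 125.2468 (V=17.6568), down 96.1717 (V=11.4183). Price 14.9582; hedge Δ=0.2146, bond B=-9.0360.
  t=3,j=2: stock 145.6358 → up 163.1121 (V=55.5221), down 125.2468 (V=17.6568). Price 40.1554; hedge Δ=1.0000, bond B=-105.4804.
  t=3,j=3: stock 189.6653 → up 212.4251 (V=104.8351), down 163.1121 (V=55.5221). Price 84.1849; hedge Δ=1.0000, bond B=-105.4804.
  t=2,j=0: stock 99.8460 → up 111.8275 (V=14.9582), down 85.8676 (V=19.6128). Price 16.4201; hedge Δ=-0.1793, bond B=34.3223.
  t=2,j=1: stock 130.0320 → up 145.6358 (V=40.1554), down 111.8275 (V=14.9582). Price 29.8669; hedge Δ=0.7453, bond B=-67.0455.
  t=2,j=2: stock 169.3440 → up 189.6653 (V=84.1849), down 145.6358 (V=40.1554). Price 65.9319; hedge Δ=1.0000, bond B=-103.4121.
  t=1,j=0: stock 116.1000 → up 130.0320 (V=29.8669), down 99.8460 (V=16.4201). Price 24.2108; hedge Δ=0.4455, bond B=-27.5077.
  t=1,j=1: stock 151.2000 → up 169.3440 (V=65.9319), down 130.0320 (V=29.8669). Price 51.0399; hedge Δ=0.9174, bond B=-87.6715.
  t=0,j=0: stock 135.0000 → up 151.2000 (V=51.0399), down 116.1000 (V=24.2108). Price 39.9226; hedge Δ=0.7644, bond B=-63.2663.
Self-financing check: at every node Δ·S+B equals the discounted successor values.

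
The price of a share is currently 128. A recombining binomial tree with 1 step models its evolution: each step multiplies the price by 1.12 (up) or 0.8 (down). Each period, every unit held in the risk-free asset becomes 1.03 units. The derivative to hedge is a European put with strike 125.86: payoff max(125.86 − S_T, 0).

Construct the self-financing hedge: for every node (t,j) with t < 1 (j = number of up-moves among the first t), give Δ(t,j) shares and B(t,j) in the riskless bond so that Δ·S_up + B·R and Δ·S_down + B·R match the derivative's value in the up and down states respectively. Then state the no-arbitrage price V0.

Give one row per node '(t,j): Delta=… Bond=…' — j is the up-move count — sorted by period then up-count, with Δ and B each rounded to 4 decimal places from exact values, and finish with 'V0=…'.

(0,0): Delta=-0.5728 Bond=79.7184
V0=6.4059

No-arbitrage ⇒ martingale measure with p* = (R−d)/(u−d) = 0.7187.
At expiry t=1: V(1,0)=23.4600, V(1,1)=0.0000
Node (0,0) S=128.0000: V=(p*·0.0000+(1−p*)·23.4600)/1.03=6.4059; Δ=(0.0000−23.4600)/(143.3600−102.4000)=-0.5728; B=V−Δ·S=79.7184
Each (Δ,B) replicates both successor values, so the strategy is self-financing and V0 is arbitrage-free.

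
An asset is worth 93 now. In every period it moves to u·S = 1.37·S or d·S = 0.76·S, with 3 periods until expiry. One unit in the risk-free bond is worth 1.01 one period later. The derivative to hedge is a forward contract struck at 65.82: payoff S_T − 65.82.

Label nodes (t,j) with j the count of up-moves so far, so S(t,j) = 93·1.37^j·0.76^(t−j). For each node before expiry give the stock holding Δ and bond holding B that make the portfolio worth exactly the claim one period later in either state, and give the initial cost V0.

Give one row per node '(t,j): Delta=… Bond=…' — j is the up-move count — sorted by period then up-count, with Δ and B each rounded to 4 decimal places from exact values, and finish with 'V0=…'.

(0,0): Delta=1.0000 Bond=-63.8842
(1,0): Delta=1.0000 Bond=-64.5231
(1,1): Delta=1.0000 Bond=-64.5231
(2,0): Delta=1.0000 Bond=-65.1683
(2,1): Delta=1.0000 Bond=-65.1683
(2,2): Delta=1.0000 Bond=-65.1683
V0=29.1158

The replicating-portfolio and risk-neutral prices coincide; use p* = (1.01−0.76)/(1.37−0.76) = 0.4098 for the latter.
Payoff layer (t=3): V(3,0)=-24.9952, V(3,1)=7.7720, V(3,2)=66.8393, V(3,3)=173.3158
  t=2,j=0: stock 53.7168 → up 73.5920 (V=7.7720), down 40.8248 (V=-24.9952). Price -11.4515; hedge Δ=1.0000, bond B=-65.1683.
  t=2,j=1: stock 96.8316 → up 132.6593 (V=66.8393), down 73.5920 (V=7.7720). Price 31.6633; hedge Δ=1.0000, bond B=-65.1683.
  t=2,j=2: stock 174.5517 → up 239.1358 (V=173.3158), down 132.6593 (V=66.8393). Price 109.3834; hedge Δ=1.0000, bond B=-65.1683.
  t=1,j=0: stock 70.6800 → up 96.8316 (V=31.6633), down 53.7168 (V=-11.4515). Price 6.1569; hedge Δ=1.0000, bond B=-64.5231.
  t=1,j=1: stock 127.4100 → up 174.5517 (V=109.3834), down 96.8316 (V=31.6633). Price 62.8869; hedge Δ=1.0000, bond B=-64.5231.
  t=0,j=0: stock 93.0000 → up 127.4100 (V=62.8869), down 70.6800 (V=6.1569). Price 29.1158; hedge Δ=1.0000, bond B=-63.8842.
The time-0 hedge costs 29.1158, which is the no-arbitrage price.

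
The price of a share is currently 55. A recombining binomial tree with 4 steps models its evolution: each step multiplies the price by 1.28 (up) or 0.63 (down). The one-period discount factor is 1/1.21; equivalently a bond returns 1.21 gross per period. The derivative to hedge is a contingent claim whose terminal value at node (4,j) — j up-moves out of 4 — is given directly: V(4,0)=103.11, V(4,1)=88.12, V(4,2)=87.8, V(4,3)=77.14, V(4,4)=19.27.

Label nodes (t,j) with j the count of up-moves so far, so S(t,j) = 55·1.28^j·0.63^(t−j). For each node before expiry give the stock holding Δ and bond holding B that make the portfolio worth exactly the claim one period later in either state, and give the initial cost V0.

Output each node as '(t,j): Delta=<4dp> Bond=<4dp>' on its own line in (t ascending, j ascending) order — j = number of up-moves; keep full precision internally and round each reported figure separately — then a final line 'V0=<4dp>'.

No-arbitrage ⇒ martingale measure with p* = (R−d)/(u−d) = 0.8923.
Terminal payoffs: V(4,0)=103.1100, V(4,1)=88.1200, V(4,2)=87.8000, V(4,3)=77.1400, V(4,4)=19.2700
(3,0): S=13.7526. Δ = (V_up−V_dn)/(S_up−S_dn) = (88.1200−103.1100)/(17.6033−8.6641) = -1.6769. V = [p*·88.1200 + (1−p*)·103.1100]/1.21 = 74.1606. B = V − Δ·S = 97.2221.
(3,1): S=27.9418. Δ = (V_up−V_dn)/(S_up−S_dn) = (87.8000−88.1200)/(35.7655−17.6033) = -0.0176. V = [p*·87.8000 + (1−p*)·88.1200]/1.21 = 72.5905. B = V − Δ·S = 73.0828.
(3,2): S=56.7706. Δ = (V_up−V_dn)/(S_up−S_dn) = (77.1400−87.8000)/(72.6663−35.7655) = -0.2889. V = [p*·77.1400 + (1−p*)·87.8000]/1.21 = 64.7008. B = V − Δ·S = 81.1008.
(3,3): S=115.3434. Δ = (V_up−V_dn)/(S_up−S_dn) = (19.2700−77.1400)/(147.6395−72.6663) = -0.7719. V = [p*·19.2700 + (1−p*)·77.1400]/1.21 = 21.0762. B = V − Δ·S = 110.1069.
(2,0): S=21.8295. Δ = (V_up−V_dn)/(S_up−S_dn) = (72.5905−74.1606)/(27.9418−13.7526) = -0.1107. V = [p*·72.5905 + (1−p*)·74.1606]/1.21 = 60.1319. B = V − Δ·S = 62.5474.
(2,1): S=44.3520. Δ = (V_up−V_dn)/(S_up−S_dn) = (64.7008−72.5905)/(56.7706−27.9418) = -0.2737. V = [p*·64.7008 + (1−p*)·72.5905]/1.21 = 54.1740. B = V − Δ·S = 66.3119.
(2,2): S=90.1120. Δ = (V_up−V_dn)/(S_up−S_dn) = (21.0762−64.7008)/(115.3434−56.7706) = -0.7448. V = [p*·21.0762 + (1−p*)·64.7008]/1.21 = 21.3010. B = V − Δ·S = 88.4159.
(1,0): S=34.6500. Δ = (V_up−V_dn)/(S_up−S_dn) = (54.1740−60.1319)/(44.3520−21.8295) = -0.2645. V = [p*·54.1740 + (1−p*)·60.1319]/1.21 = 45.3021. B = V − Δ·S = 54.4681.
(1,1): S=70.4000. Δ = (V_up−V_dn)/(S_up−S_dn) = (21.3010−54.1740)/(90.1120−44.3520) = -0.7184. V = [p*·21.3010 + (1−p*)·54.1740]/1.21 = 20.5299. B = V − Δ·S = 71.1037.
(0,0): S=55.0000. Δ = (V_up−V_dn)/(S_up−S_dn) = (20.5299−45.3021)/(70.4000−34.6500) = -0.6929. V = [p*·20.5299 + (1−p*)·45.3021]/1.21 = 19.1716. B = V − Δ·S = 57.2828.
Self-financing check: at every node Δ·S+B equals the discounted successor values.

(0,0): Delta=-0.6929 Bond=57.2828
(1,0): Delta=-0.2645 Bond=54.4681
(1,1): Delta=-0.7184 Bond=71.1037
(2,0): Delta=-0.1107 Bond=62.5474
(2,1): Delta=-0.2737 Bond=66.3119
(2,2): Delta=-0.7448 Bond=88.4159
(3,0): Delta=-1.6769 Bond=97.2221
(3,1): Delta=-0.0176 Bond=73.0828
(3,2): Delta=-0.2889 Bond=81.1008
(3,3): Delta=-0.7719 Bond=110.1069
V0=19.1716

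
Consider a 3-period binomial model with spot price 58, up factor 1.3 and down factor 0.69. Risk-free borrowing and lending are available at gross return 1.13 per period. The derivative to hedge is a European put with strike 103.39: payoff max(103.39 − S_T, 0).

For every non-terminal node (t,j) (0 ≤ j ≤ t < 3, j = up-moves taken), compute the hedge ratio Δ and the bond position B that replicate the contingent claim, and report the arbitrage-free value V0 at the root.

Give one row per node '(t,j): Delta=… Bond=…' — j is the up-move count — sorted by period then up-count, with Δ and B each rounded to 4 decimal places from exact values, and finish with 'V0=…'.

No-arbitrage ⇒ martingale measure with p* = (R−d)/(u−d) = 0.7213.
Terminal values V(3,·): V(3,0)=84.3365, V(3,1)=67.4921, V(3,2)=35.7562, V(3,3)=0.0000
  t=2,j=0: stock 27.6138 → up 35.8979 (V=67.4921), down 19.0535 (V=84.3365). Price 63.8818; hedge Δ=-1.0000, bond B=91.4956.
  t=2,j=1: stock 52.0260 → up 67.6338 (V=35.7562), down 35.8979 (V=67.4921). Price 39.4696; hedge Δ=-1.0000, bond B=91.4956.
  t=2,j=2: stock 98.0200 → up 127.4260 (V=0.0000), down 67.6338 (V=35.7562). Price 8.8184; hedge Δ=-0.5980, bond B=67.4352.
  t=1,j=0: stock 40.0200 → up 52.0260 (V=39.4696), down 27.6138 (V=63.8818). Price 40.9495; hedge Δ=-1.0000, bond B=80.9695.
  t=1,j=1: stock 75.4000 → up 98.0200 (V=8.8184), down 52.0260 (V=39.4696). Price 15.3633; hedge Δ=-0.6664, bond B=65.6111.
  t=0,j=0: stock 58.0000 → up 75.4000 (V=15.3633), down 40.0200 (V=40.9495). Price 19.9061; hedge Δ=-0.7232, bond B=61.8507.
Self-financing check: at every node Δ·S+B equals the discounted successor values.

(0,0): Delta=-0.7232 Bond=61.8507
(1,0): Delta=-1.0000 Bond=80.9695
(1,1): Delta=-0.6664 Bond=65.6111
(2,0): Delta=-1.0000 Bond=91.4956
(2,1): Delta=-1.0000 Bond=91.4956
(2,2): Delta=-0.5980 Bond=67.4352
V0=19.9061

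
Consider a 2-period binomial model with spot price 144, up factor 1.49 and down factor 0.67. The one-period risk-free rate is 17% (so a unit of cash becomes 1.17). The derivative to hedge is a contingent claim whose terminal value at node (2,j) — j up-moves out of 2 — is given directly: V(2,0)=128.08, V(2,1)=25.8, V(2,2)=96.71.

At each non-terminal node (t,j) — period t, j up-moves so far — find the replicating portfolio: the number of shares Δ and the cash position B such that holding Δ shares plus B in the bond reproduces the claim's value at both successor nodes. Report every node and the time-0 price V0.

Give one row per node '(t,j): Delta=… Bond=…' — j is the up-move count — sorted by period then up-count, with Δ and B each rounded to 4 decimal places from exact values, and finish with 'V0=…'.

(0,0): Delta=0.0241 Bond=46.0212
(1,0): Delta=-1.2928 Bond=180.8976
(1,1): Delta=0.4030 Bond=-27.4689
V0=49.4855

No-arbitrage ⇒ martingale measure with p* = (R−d)/(u−d) = 0.6098.
At expiry t=2: V(2,0)=128.0800, V(2,1)=25.8000, V(2,2)=96.7100
(1,0): S=96.4800. Δ = (V_up−V_dn)/(S_up−S_dn) = (25.8000−128.0800)/(143.7552−64.6416) = -1.2928. V = [p*·25.8000 + (1−p*)·128.0800]/1.17 = 56.1659. B = V − Δ·S = 180.8976.
(1,1): S=214.5600. Δ = (V_up−V_dn)/(S_up−S_dn) = (96.7100−25.8000)/(319.6944−143.7552) = 0.4030. V = [p*·96.7100 + (1−p*)·25.8000]/1.17 = 59.0067. B = V − Δ·S = -27.4689.
(0,0): S=144.0000. Δ = (V_up−V_dn)/(S_up−S_dn) = (59.0067−56.1659)/(214.5600−96.4800) = 0.0241. V = [p*·59.0067 + (1−p*)·56.1659]/1.17 = 49.4855. B = V − Δ·S = 46.0212.
The time-0 hedge costs 49.4855, which is the no-arbitrage price.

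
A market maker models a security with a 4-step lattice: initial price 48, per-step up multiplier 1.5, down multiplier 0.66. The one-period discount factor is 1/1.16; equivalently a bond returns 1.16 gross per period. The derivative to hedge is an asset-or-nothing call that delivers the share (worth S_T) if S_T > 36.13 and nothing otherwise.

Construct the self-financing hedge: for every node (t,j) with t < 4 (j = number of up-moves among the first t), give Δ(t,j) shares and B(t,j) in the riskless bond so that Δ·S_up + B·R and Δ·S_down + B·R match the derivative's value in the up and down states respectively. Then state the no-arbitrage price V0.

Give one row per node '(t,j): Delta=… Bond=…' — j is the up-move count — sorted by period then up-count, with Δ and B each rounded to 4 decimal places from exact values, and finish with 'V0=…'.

No-arbitrage ⇒ martingale measure with p* = (R−d)/(u−d) = 0.5952.
At expiry t=4: V(4,0)=0.0000, V(4,1)=0.0000, V(4,2)=47.0448, V(4,3)=106.9200, V(4,4)=243.0000
(3,0): S=13.7998. Δ = (V_up−V_dn)/(S_up−S_dn) = (0.0000−0.0000)/(20.6997−9.1079) = 0.0000. V = [p*·0.0000 + (1−p*)·0.0000]/1.16 = 0.0000. B = V − Δ·S = 0.0000.
(3,1): S=31.3632. Δ = (V_up−V_dn)/(S_up−S_dn) = (47.0448−0.0000)/(47.0448−20.6997) = 1.7857. V = [p*·47.0448 + (1−p*)·0.0000]/1.16 = 24.1404. B = V − Δ·S = -31.8653.
(3,2): S=71.2800. Δ = (V_up−V_dn)/(S_up−S_dn) = (106.9200−47.0448)/(106.9200−47.0448) = 1.0000. V = [p*·106.9200 + (1−p*)·47.0448]/1.16 = 71.2800. B = V − Δ·S = 0.0000.
(3,3): S=162.0000. Δ = (V_up−V_dn)/(S_up−S_dn) = (243.0000−106.9200)/(243.0000−106.9200) = 1.0000. V = [p*·243.0000 + (1−p*)·106.9200]/1.16 = 162.0000. B = V − Δ·S = 0.0000.
(2,0): S=20.9088. Δ = (V_up−V_dn)/(S_up−S_dn) = (24.1404−0.0000)/(31.3632−13.7998) = 1.3745. V = [p*·24.1404 + (1−p*)·0.0000]/1.16 = 12.3873. B = V − Δ·S = -16.3513.
(2,1): S=47.5200. Δ = (V_up−V_dn)/(S_up−S_dn) = (71.2800−24.1404)/(71.2800−31.3632) = 1.1809. V = [p*·71.2800 + (1−p*)·24.1404]/1.16 = 44.9997. B = V − Δ·S = -11.1189.
(2,2): S=108.0000. Δ = (V_up−V_dn)/(S_up−S_dn) = (162.0000−71.2800)/(162.0000−71.2800) = 1.0000. V = [p*·162.0000 + (1−p*)·71.2800]/1.16 = 108.0000. B = V − Δ·S = 0.0000.
(1,0): S=31.6800. Δ = (V_up−V_dn)/(S_up−S_dn) = (44.9997−12.3873)/(47.5200−20.9088) = 1.2255. V = [p*·44.9997 + (1−p*)·12.3873]/1.16 = 27.4133. B = V − Δ·S = -11.4110.
(1,1): S=72.0000. Δ = (V_up−V_dn)/(S_up−S_dn) = (108.0000−44.9997)/(108.0000−47.5200) = 1.0417. V = [p*·108.0000 + (1−p*)·44.9997]/1.16 = 71.1206. B = V − Δ·S = -3.8797.
(0,0): S=48.0000. Δ = (V_up−V_dn)/(S_up−S_dn) = (71.1206−27.4133)/(72.0000−31.6800) = 1.0840. V = [p*·71.1206 + (1−p*)·27.4133]/1.16 = 46.0600. B = V − Δ·S = -5.9725.
Self-financing check: at every node Δ·S+B equals the discounted successor values.

(0,0): Delta=1.0840 Bond=-5.9725
(1,0): Delta=1.2255 Bond=-11.4110
(1,1): Delta=1.0417 Bond=-3.8797
(2,0): Delta=1.3745 Bond=-16.3513
(2,1): Delta=1.1809 Bond=-11.1189
(2,2): Delta=1.0000 Bond=0.0000
(3,0): Delta=0.0000 Bond=0.0000
(3,1): Delta=1.7857 Bond=-31.8653
(3,2): Delta=1.0000 Bond=0.0000
(3,3): Delta=1.0000 Bond=0.0000
V0=46.0600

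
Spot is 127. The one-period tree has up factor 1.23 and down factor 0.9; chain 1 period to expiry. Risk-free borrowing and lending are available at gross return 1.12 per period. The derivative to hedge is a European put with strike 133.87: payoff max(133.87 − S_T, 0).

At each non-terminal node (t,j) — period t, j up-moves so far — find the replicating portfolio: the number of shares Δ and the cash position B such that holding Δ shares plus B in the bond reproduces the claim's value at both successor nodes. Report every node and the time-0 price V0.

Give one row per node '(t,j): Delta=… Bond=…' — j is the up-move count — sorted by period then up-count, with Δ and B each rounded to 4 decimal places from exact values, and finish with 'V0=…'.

(0,0): Delta=-0.4670 Bond=65.1274
V0=5.8244

Under the risk-neutral measure, an up-move has probability p* = (R−d)/(u−d) = 0.6667 and values discount at R = 1.12.
Terminal values V(1,·): V(1,0)=19.5700, V(1,1)=0.0000
  t=0,j=0: stock 127.0000 → up 156.2100 (V=0.0000), down 114.3000 (V=19.5700). Price 5.8244; hedge Δ=-0.4670, bond B=65.1274.
Root portfolio cost Δ·127+B reproduces V0=5.8244.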